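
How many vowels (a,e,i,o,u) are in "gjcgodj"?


Input: gjcgodj
Checking each character:
  'g' at position 0: consonant
  'j' at position 1: consonant
  'c' at position 2: consonant
  'g' at position 3: consonant
  'o' at position 4: vowel (running total: 1)
  'd' at position 5: consonant
  'j' at position 6: consonant
Total vowels: 1

1


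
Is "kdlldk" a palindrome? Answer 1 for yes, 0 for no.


Input: kdlldk
Reversed: kdlldk
  Compare pos 0 ('k') with pos 5 ('k'): match
  Compare pos 1 ('d') with pos 4 ('d'): match
  Compare pos 2 ('l') with pos 3 ('l'): match
Result: palindrome

1


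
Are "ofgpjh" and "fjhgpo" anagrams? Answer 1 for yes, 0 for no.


Strings: "ofgpjh", "fjhgpo"
Sorted first:  fghjop
Sorted second: fghjop
Sorted forms match => anagrams

1


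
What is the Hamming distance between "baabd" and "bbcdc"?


Comparing "baabd" and "bbcdc" position by position:
  Position 0: 'b' vs 'b' => same
  Position 1: 'a' vs 'b' => differ
  Position 2: 'a' vs 'c' => differ
  Position 3: 'b' vs 'd' => differ
  Position 4: 'd' vs 'c' => differ
Total differences (Hamming distance): 4

4


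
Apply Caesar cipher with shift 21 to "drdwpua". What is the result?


Caesar cipher: shift "drdwpua" by 21
  'd' (pos 3) + 21 = pos 24 = 'y'
  'r' (pos 17) + 21 = pos 12 = 'm'
  'd' (pos 3) + 21 = pos 24 = 'y'
  'w' (pos 22) + 21 = pos 17 = 'r'
  'p' (pos 15) + 21 = pos 10 = 'k'
  'u' (pos 20) + 21 = pos 15 = 'p'
  'a' (pos 0) + 21 = pos 21 = 'v'
Result: ymyrkpv

ymyrkpv


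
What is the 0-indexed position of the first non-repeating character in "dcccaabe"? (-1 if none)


Input: dcccaabe
Character frequencies:
  'a': 2
  'b': 1
  'c': 3
  'd': 1
  'e': 1
Scanning left to right for freq == 1:
  Position 0 ('d'): unique! => answer = 0

0


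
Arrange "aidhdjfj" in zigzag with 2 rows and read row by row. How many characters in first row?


Zigzag "aidhdjfj" into 2 rows:
Placing characters:
  'a' => row 0
  'i' => row 1
  'd' => row 0
  'h' => row 1
  'd' => row 0
  'j' => row 1
  'f' => row 0
  'j' => row 1
Rows:
  Row 0: "addf"
  Row 1: "ihjj"
First row length: 4

4


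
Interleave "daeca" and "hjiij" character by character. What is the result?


Interleaving "daeca" and "hjiij":
  Position 0: 'd' from first, 'h' from second => "dh"
  Position 1: 'a' from first, 'j' from second => "aj"
  Position 2: 'e' from first, 'i' from second => "ei"
  Position 3: 'c' from first, 'i' from second => "ci"
  Position 4: 'a' from first, 'j' from second => "aj"
Result: dhajeiciaj

dhajeiciaj


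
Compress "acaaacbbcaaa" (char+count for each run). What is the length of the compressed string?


Input: acaaacbbcaaa
Runs:
  'a' x 1 => "a1"
  'c' x 1 => "c1"
  'a' x 3 => "a3"
  'c' x 1 => "c1"
  'b' x 2 => "b2"
  'c' x 1 => "c1"
  'a' x 3 => "a3"
Compressed: "a1c1a3c1b2c1a3"
Compressed length: 14

14


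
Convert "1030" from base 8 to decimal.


Input: "1030" in base 8
Positional expansion:
  Digit '1' (value 1) x 8^3 = 512
  Digit '0' (value 0) x 8^2 = 0
  Digit '3' (value 3) x 8^1 = 24
  Digit '0' (value 0) x 8^0 = 0
Sum = 536

536


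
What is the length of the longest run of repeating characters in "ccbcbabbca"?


Input: "ccbcbabbca"
Scanning for longest run:
  Position 1 ('c'): continues run of 'c', length=2
  Position 2 ('b'): new char, reset run to 1
  Position 3 ('c'): new char, reset run to 1
  Position 4 ('b'): new char, reset run to 1
  Position 5 ('a'): new char, reset run to 1
  Position 6 ('b'): new char, reset run to 1
  Position 7 ('b'): continues run of 'b', length=2
  Position 8 ('c'): new char, reset run to 1
  Position 9 ('a'): new char, reset run to 1
Longest run: 'c' with length 2

2


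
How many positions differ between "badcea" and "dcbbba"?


Comparing "badcea" and "dcbbba" position by position:
  Position 0: 'b' vs 'd' => DIFFER
  Position 1: 'a' vs 'c' => DIFFER
  Position 2: 'd' vs 'b' => DIFFER
  Position 3: 'c' vs 'b' => DIFFER
  Position 4: 'e' vs 'b' => DIFFER
  Position 5: 'a' vs 'a' => same
Positions that differ: 5

5


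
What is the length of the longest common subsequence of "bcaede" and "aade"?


LCS of "bcaede" and "aade"
DP table:
           a    a    d    e
      0    0    0    0    0
  b   0    0    0    0    0
  c   0    0    0    0    0
  a   0    1    1    1    1
  e   0    1    1    1    2
  d   0    1    1    2    2
  e   0    1    1    2    3
LCS length = dp[6][4] = 3

3


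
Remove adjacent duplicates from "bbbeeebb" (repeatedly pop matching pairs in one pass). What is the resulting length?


Input: bbbeeebb
Stack-based adjacent duplicate removal:
  Read 'b': push. Stack: b
  Read 'b': matches stack top 'b' => pop. Stack: (empty)
  Read 'b': push. Stack: b
  Read 'e': push. Stack: be
  Read 'e': matches stack top 'e' => pop. Stack: b
  Read 'e': push. Stack: be
  Read 'b': push. Stack: beb
  Read 'b': matches stack top 'b' => pop. Stack: be
Final stack: "be" (length 2)

2


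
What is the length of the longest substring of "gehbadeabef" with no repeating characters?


Input: "gehbadeabef"
Sliding window (track last position of each char):
  Position 0 ('g'): window [0,0] length 1 -- new best
  Position 1 ('e'): window [0,1] length 2 -- new best
  Position 2 ('h'): window [0,2] length 3 -- new best
  Position 3 ('b'): window [0,3] length 4 -- new best
  Position 4 ('a'): window [0,4] length 5 -- new best
  Position 5 ('d'): window [0,5] length 6 -- new best
  Position 6 ('e'): repeat (last at 1), move window start to 2
  Position 6 ('e'): window [2,6] length 5
  Position 7 ('a'): repeat (last at 4), move window start to 5
  Position 7 ('a'): window [5,7] length 3
  Position 8 ('b'): window [5,8] length 4
  Position 9 ('e'): repeat (last at 6), move window start to 7
  Position 9 ('e'): window [7,9] length 3
  Position 10 ('f'): window [7,10] length 4
Longest substring with no repeats: "gehbad" with length 6

6


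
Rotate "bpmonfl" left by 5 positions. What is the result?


Input: "bpmonfl", rotate left by 5
First 5 characters: "bpmon"
Remaining characters: "fl"
Concatenate remaining + first: "fl" + "bpmon" = "flbpmon"

flbpmon


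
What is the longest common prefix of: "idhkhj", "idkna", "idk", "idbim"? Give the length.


Words: idhkhj, idkna, idk, idbim
  Position 0: all 'i' => match
  Position 1: all 'd' => match
  Position 2: ('h', 'k', 'k', 'b') => mismatch, stop
LCP = "id" (length 2)

2


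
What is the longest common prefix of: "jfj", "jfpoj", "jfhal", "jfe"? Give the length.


Words: jfj, jfpoj, jfhal, jfe
  Position 0: all 'j' => match
  Position 1: all 'f' => match
  Position 2: ('j', 'p', 'h', 'e') => mismatch, stop
LCP = "jf" (length 2)

2


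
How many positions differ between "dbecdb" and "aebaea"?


Comparing "dbecdb" and "aebaea" position by position:
  Position 0: 'd' vs 'a' => DIFFER
  Position 1: 'b' vs 'e' => DIFFER
  Position 2: 'e' vs 'b' => DIFFER
  Position 3: 'c' vs 'a' => DIFFER
  Position 4: 'd' vs 'e' => DIFFER
  Position 5: 'b' vs 'a' => DIFFER
Positions that differ: 6

6


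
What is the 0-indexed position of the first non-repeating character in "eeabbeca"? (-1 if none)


Input: eeabbeca
Character frequencies:
  'a': 2
  'b': 2
  'c': 1
  'e': 3
Scanning left to right for freq == 1:
  Position 0 ('e'): freq=3, skip
  Position 1 ('e'): freq=3, skip
  Position 2 ('a'): freq=2, skip
  Position 3 ('b'): freq=2, skip
  Position 4 ('b'): freq=2, skip
  Position 5 ('e'): freq=3, skip
  Position 6 ('c'): unique! => answer = 6

6


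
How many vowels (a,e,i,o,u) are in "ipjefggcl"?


Input: ipjefggcl
Checking each character:
  'i' at position 0: vowel (running total: 1)
  'p' at position 1: consonant
  'j' at position 2: consonant
  'e' at position 3: vowel (running total: 2)
  'f' at position 4: consonant
  'g' at position 5: consonant
  'g' at position 6: consonant
  'c' at position 7: consonant
  'l' at position 8: consonant
Total vowels: 2

2


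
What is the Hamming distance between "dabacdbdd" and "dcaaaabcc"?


Comparing "dabacdbdd" and "dcaaaabcc" position by position:
  Position 0: 'd' vs 'd' => same
  Position 1: 'a' vs 'c' => differ
  Position 2: 'b' vs 'a' => differ
  Position 3: 'a' vs 'a' => same
  Position 4: 'c' vs 'a' => differ
  Position 5: 'd' vs 'a' => differ
  Position 6: 'b' vs 'b' => same
  Position 7: 'd' vs 'c' => differ
  Position 8: 'd' vs 'c' => differ
Total differences (Hamming distance): 6

6


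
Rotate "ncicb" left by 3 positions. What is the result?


Input: "ncicb", rotate left by 3
First 3 characters: "nci"
Remaining characters: "cb"
Concatenate remaining + first: "cb" + "nci" = "cbnci"

cbnci


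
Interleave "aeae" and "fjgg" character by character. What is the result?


Interleaving "aeae" and "fjgg":
  Position 0: 'a' from first, 'f' from second => "af"
  Position 1: 'e' from first, 'j' from second => "ej"
  Position 2: 'a' from first, 'g' from second => "ag"
  Position 3: 'e' from first, 'g' from second => "eg"
Result: afejageg

afejageg


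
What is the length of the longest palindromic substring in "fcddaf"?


Input: "fcddaf"
Checking substrings for palindromes:
  [2:4] "dd" (len 2) => palindrome
Longest palindromic substring: "dd" with length 2

2


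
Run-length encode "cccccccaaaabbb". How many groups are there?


Input: cccccccaaaabbb
Scanning for consecutive runs:
  Group 1: 'c' x 7 (positions 0-6)
  Group 2: 'a' x 4 (positions 7-10)
  Group 3: 'b' x 3 (positions 11-13)
Total groups: 3

3


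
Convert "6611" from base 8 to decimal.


Input: "6611" in base 8
Positional expansion:
  Digit '6' (value 6) x 8^3 = 3072
  Digit '6' (value 6) x 8^2 = 384
  Digit '1' (value 1) x 8^1 = 8
  Digit '1' (value 1) x 8^0 = 1
Sum = 3465

3465


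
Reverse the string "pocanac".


Input: pocanac
Reading characters right to left:
  Position 6: 'c'
  Position 5: 'a'
  Position 4: 'n'
  Position 3: 'a'
  Position 2: 'c'
  Position 1: 'o'
  Position 0: 'p'
Reversed: canacop

canacop


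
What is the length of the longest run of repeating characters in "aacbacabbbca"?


Input: "aacbacabbbca"
Scanning for longest run:
  Position 1 ('a'): continues run of 'a', length=2
  Position 2 ('c'): new char, reset run to 1
  Position 3 ('b'): new char, reset run to 1
  Position 4 ('a'): new char, reset run to 1
  Position 5 ('c'): new char, reset run to 1
  Position 6 ('a'): new char, reset run to 1
  Position 7 ('b'): new char, reset run to 1
  Position 8 ('b'): continues run of 'b', length=2
  Position 9 ('b'): continues run of 'b', length=3
  Position 10 ('c'): new char, reset run to 1
  Position 11 ('a'): new char, reset run to 1
Longest run: 'b' with length 3

3


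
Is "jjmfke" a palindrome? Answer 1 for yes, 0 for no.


Input: jjmfke
Reversed: ekfmjj
  Compare pos 0 ('j') with pos 5 ('e'): MISMATCH
  Compare pos 1 ('j') with pos 4 ('k'): MISMATCH
  Compare pos 2 ('m') with pos 3 ('f'): MISMATCH
Result: not a palindrome

0


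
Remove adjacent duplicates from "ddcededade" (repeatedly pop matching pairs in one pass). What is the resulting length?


Input: ddcededade
Stack-based adjacent duplicate removal:
  Read 'd': push. Stack: d
  Read 'd': matches stack top 'd' => pop. Stack: (empty)
  Read 'c': push. Stack: c
  Read 'e': push. Stack: ce
  Read 'd': push. Stack: ced
  Read 'e': push. Stack: cede
  Read 'd': push. Stack: ceded
  Read 'a': push. Stack: cededa
  Read 'd': push. Stack: cededad
  Read 'e': push. Stack: cededade
Final stack: "cededade" (length 8)

8


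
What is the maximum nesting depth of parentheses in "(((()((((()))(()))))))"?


Input: "(((()((((()))(()))))))"
Tracking depth:
  Position 0 '(': depth becomes 1
  Position 1 '(': depth becomes 2
  Position 2 '(': depth becomes 3
  Position 3 '(': depth becomes 4
  Position 4 ')': depth becomes 3
  Position 5 '(': depth becomes 4
  Position 6 '(': depth becomes 5
  Position 7 '(': depth becomes 6
  Position 8 '(': depth becomes 7
  Position 9 '(': depth becomes 8
  Position 10 ')': depth becomes 7
  Position 11 ')': depth becomes 6
  Position 12 ')': depth becomes 5
  Position 13 '(': depth becomes 6
  Position 14 '(': depth becomes 7
  Position 15 ')': depth becomes 6
  Position 16 ')': depth becomes 5
  Position 17 ')': depth becomes 4
  Position 18 ')': depth becomes 3
  Position 19 ')': depth becomes 2
  Position 20 ')': depth becomes 1
  Position 21 ')': depth becomes 0
Maximum depth reached: 8

8


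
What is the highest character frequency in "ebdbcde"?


Input: ebdbcde
Character counts:
  'b': 2
  'c': 1
  'd': 2
  'e': 2
Maximum frequency: 2

2


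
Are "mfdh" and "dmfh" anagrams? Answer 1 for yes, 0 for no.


Strings: "mfdh", "dmfh"
Sorted first:  dfhm
Sorted second: dfhm
Sorted forms match => anagrams

1


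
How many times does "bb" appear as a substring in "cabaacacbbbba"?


Searching for "bb" in "cabaacacbbbba"
Scanning each position:
  Position 0: "ca" => no
  Position 1: "ab" => no
  Position 2: "ba" => no
  Position 3: "aa" => no
  Position 4: "ac" => no
  Position 5: "ca" => no
  Position 6: "ac" => no
  Position 7: "cb" => no
  Position 8: "bb" => MATCH
  Position 9: "bb" => MATCH
  Position 10: "bb" => MATCH
  Position 11: "ba" => no
Total occurrences: 3

3


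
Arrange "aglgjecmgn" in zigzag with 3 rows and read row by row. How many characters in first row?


Zigzag "aglgjecmgn" into 3 rows:
Placing characters:
  'a' => row 0
  'g' => row 1
  'l' => row 2
  'g' => row 1
  'j' => row 0
  'e' => row 1
  'c' => row 2
  'm' => row 1
  'g' => row 0
  'n' => row 1
Rows:
  Row 0: "ajg"
  Row 1: "ggemn"
  Row 2: "lc"
First row length: 3

3


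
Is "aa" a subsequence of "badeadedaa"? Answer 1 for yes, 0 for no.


Check if "aa" is a subsequence of "badeadedaa"
Greedy scan:
  Position 0 ('b'): no match needed
  Position 1 ('a'): matches sub[0] = 'a'
  Position 2 ('d'): no match needed
  Position 3 ('e'): no match needed
  Position 4 ('a'): matches sub[1] = 'a'
  Position 5 ('d'): no match needed
  Position 6 ('e'): no match needed
  Position 7 ('d'): no match needed
  Position 8 ('a'): no match needed
  Position 9 ('a'): no match needed
All 2 characters matched => is a subsequence

1


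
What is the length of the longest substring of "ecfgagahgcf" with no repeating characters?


Input: "ecfgagahgcf"
Sliding window (track last position of each char):
  Position 0 ('e'): window [0,0] length 1 -- new best
  Position 1 ('c'): window [0,1] length 2 -- new best
  Position 2 ('f'): window [0,2] length 3 -- new best
  Position 3 ('g'): window [0,3] length 4 -- new best
  Position 4 ('a'): window [0,4] length 5 -- new best
  Position 5 ('g'): repeat (last at 3), move window start to 4
  Position 5 ('g'): window [4,5] length 2
  Position 6 ('a'): repeat (last at 4), move window start to 5
  Position 6 ('a'): window [5,6] length 2
  Position 7 ('h'): window [5,7] length 3
  Position 8 ('g'): repeat (last at 5), move window start to 6
  Position 8 ('g'): window [6,8] length 3
  Position 9 ('c'): window [6,9] length 4
  Position 10 ('f'): window [6,10] length 5
Longest substring with no repeats: "ecfga" with length 5

5


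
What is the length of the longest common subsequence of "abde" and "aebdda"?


LCS of "abde" and "aebdda"
DP table:
           a    e    b    d    d    a
      0    0    0    0    0    0    0
  a   0    1    1    1    1    1    1
  b   0    1    1    2    2    2    2
  d   0    1    1    2    3    3    3
  e   0    1    2    2    3    3    3
LCS length = dp[4][6] = 3

3


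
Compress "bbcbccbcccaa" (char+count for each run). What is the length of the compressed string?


Input: bbcbccbcccaa
Runs:
  'b' x 2 => "b2"
  'c' x 1 => "c1"
  'b' x 1 => "b1"
  'c' x 2 => "c2"
  'b' x 1 => "b1"
  'c' x 3 => "c3"
  'a' x 2 => "a2"
Compressed: "b2c1b1c2b1c3a2"
Compressed length: 14

14


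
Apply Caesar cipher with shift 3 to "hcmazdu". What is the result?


Caesar cipher: shift "hcmazdu" by 3
  'h' (pos 7) + 3 = pos 10 = 'k'
  'c' (pos 2) + 3 = pos 5 = 'f'
  'm' (pos 12) + 3 = pos 15 = 'p'
  'a' (pos 0) + 3 = pos 3 = 'd'
  'z' (pos 25) + 3 = pos 2 = 'c'
  'd' (pos 3) + 3 = pos 6 = 'g'
  'u' (pos 20) + 3 = pos 23 = 'x'
Result: kfpdcgx

kfpdcgx


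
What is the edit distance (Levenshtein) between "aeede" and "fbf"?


Computing edit distance: "aeede" -> "fbf"
DP table:
           f    b    f
      0    1    2    3
  a   1    1    2    3
  e   2    2    2    3
  e   3    3    3    3
  d   4    4    4    4
  e   5    5    5    5
Edit distance = dp[5][3] = 5

5


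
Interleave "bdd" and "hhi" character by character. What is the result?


Interleaving "bdd" and "hhi":
  Position 0: 'b' from first, 'h' from second => "bh"
  Position 1: 'd' from first, 'h' from second => "dh"
  Position 2: 'd' from first, 'i' from second => "di"
Result: bhdhdi

bhdhdi


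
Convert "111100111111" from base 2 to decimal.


Input: "111100111111" in base 2
Positional expansion:
  Digit '1' (value 1) x 2^11 = 2048
  Digit '1' (value 1) x 2^10 = 1024
  Digit '1' (value 1) x 2^9 = 512
  Digit '1' (value 1) x 2^8 = 256
  Digit '0' (value 0) x 2^7 = 0
  Digit '0' (value 0) x 2^6 = 0
  Digit '1' (value 1) x 2^5 = 32
  Digit '1' (value 1) x 2^4 = 16
  Digit '1' (value 1) x 2^3 = 8
  Digit '1' (value 1) x 2^2 = 4
  Digit '1' (value 1) x 2^1 = 2
  Digit '1' (value 1) x 2^0 = 1
Sum = 3903

3903


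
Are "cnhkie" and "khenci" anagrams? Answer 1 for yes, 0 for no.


Strings: "cnhkie", "khenci"
Sorted first:  cehikn
Sorted second: cehikn
Sorted forms match => anagrams

1


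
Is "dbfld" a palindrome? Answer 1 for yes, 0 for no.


Input: dbfld
Reversed: dlfbd
  Compare pos 0 ('d') with pos 4 ('d'): match
  Compare pos 1 ('b') with pos 3 ('l'): MISMATCH
Result: not a palindrome

0


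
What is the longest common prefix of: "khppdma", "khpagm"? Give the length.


Words: khppdma, khpagm
  Position 0: all 'k' => match
  Position 1: all 'h' => match
  Position 2: all 'p' => match
  Position 3: ('p', 'a') => mismatch, stop
LCP = "khp" (length 3)

3


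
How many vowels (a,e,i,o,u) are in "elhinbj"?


Input: elhinbj
Checking each character:
  'e' at position 0: vowel (running total: 1)
  'l' at position 1: consonant
  'h' at position 2: consonant
  'i' at position 3: vowel (running total: 2)
  'n' at position 4: consonant
  'b' at position 5: consonant
  'j' at position 6: consonant
Total vowels: 2

2


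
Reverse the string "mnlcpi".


Input: mnlcpi
Reading characters right to left:
  Position 5: 'i'
  Position 4: 'p'
  Position 3: 'c'
  Position 2: 'l'
  Position 1: 'n'
  Position 0: 'm'
Reversed: ipclnm

ipclnm


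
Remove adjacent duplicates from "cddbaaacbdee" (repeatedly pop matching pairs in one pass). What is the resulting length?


Input: cddbaaacbdee
Stack-based adjacent duplicate removal:
  Read 'c': push. Stack: c
  Read 'd': push. Stack: cd
  Read 'd': matches stack top 'd' => pop. Stack: c
  Read 'b': push. Stack: cb
  Read 'a': push. Stack: cba
  Read 'a': matches stack top 'a' => pop. Stack: cb
  Read 'a': push. Stack: cba
  Read 'c': push. Stack: cbac
  Read 'b': push. Stack: cbacb
  Read 'd': push. Stack: cbacbd
  Read 'e': push. Stack: cbacbde
  Read 'e': matches stack top 'e' => pop. Stack: cbacbd
Final stack: "cbacbd" (length 6)

6


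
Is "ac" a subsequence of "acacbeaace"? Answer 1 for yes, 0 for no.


Check if "ac" is a subsequence of "acacbeaace"
Greedy scan:
  Position 0 ('a'): matches sub[0] = 'a'
  Position 1 ('c'): matches sub[1] = 'c'
  Position 2 ('a'): no match needed
  Position 3 ('c'): no match needed
  Position 4 ('b'): no match needed
  Position 5 ('e'): no match needed
  Position 6 ('a'): no match needed
  Position 7 ('a'): no match needed
  Position 8 ('c'): no match needed
  Position 9 ('e'): no match needed
All 2 characters matched => is a subsequence

1


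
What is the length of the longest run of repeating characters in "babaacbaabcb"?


Input: "babaacbaabcb"
Scanning for longest run:
  Position 1 ('a'): new char, reset run to 1
  Position 2 ('b'): new char, reset run to 1
  Position 3 ('a'): new char, reset run to 1
  Position 4 ('a'): continues run of 'a', length=2
  Position 5 ('c'): new char, reset run to 1
  Position 6 ('b'): new char, reset run to 1
  Position 7 ('a'): new char, reset run to 1
  Position 8 ('a'): continues run of 'a', length=2
  Position 9 ('b'): new char, reset run to 1
  Position 10 ('c'): new char, reset run to 1
  Position 11 ('b'): new char, reset run to 1
Longest run: 'a' with length 2

2


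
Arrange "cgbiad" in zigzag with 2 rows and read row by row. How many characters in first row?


Zigzag "cgbiad" into 2 rows:
Placing characters:
  'c' => row 0
  'g' => row 1
  'b' => row 0
  'i' => row 1
  'a' => row 0
  'd' => row 1
Rows:
  Row 0: "cba"
  Row 1: "gid"
First row length: 3

3


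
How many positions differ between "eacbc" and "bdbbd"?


Comparing "eacbc" and "bdbbd" position by position:
  Position 0: 'e' vs 'b' => DIFFER
  Position 1: 'a' vs 'd' => DIFFER
  Position 2: 'c' vs 'b' => DIFFER
  Position 3: 'b' vs 'b' => same
  Position 4: 'c' vs 'd' => DIFFER
Positions that differ: 4

4


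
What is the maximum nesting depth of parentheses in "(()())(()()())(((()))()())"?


Input: "(()())(()()())(((()))()())"
Tracking depth:
  Position 0 '(': depth becomes 1
  Position 1 '(': depth becomes 2
  Position 2 ')': depth becomes 1
  Position 3 '(': depth becomes 2
  Position 4 ')': depth becomes 1
  Position 5 ')': depth becomes 0
  Position 6 '(': depth becomes 1
  Position 7 '(': depth becomes 2
  Position 8 ')': depth becomes 1
  Position 9 '(': depth becomes 2
  Position 10 ')': depth becomes 1
  Position 11 '(': depth becomes 2
  Position 12 ')': depth becomes 1
  Position 13 ')': depth becomes 0
  Position 14 '(': depth becomes 1
  Position 15 '(': depth becomes 2
  Position 16 '(': depth becomes 3
  Position 17 '(': depth becomes 4
  Position 18 ')': depth becomes 3
  Position 19 ')': depth becomes 2
  Position 20 ')': depth becomes 1
  Position 21 '(': depth becomes 2
  Position 22 ')': depth becomes 1
  Position 23 '(': depth becomes 2
  Position 24 ')': depth becomes 1
  Position 25 ')': depth becomes 0
Maximum depth reached: 4

4


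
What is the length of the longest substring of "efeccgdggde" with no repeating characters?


Input: "efeccgdggde"
Sliding window (track last position of each char):
  Position 0 ('e'): window [0,0] length 1 -- new best
  Position 1 ('f'): window [0,1] length 2 -- new best
  Position 2 ('e'): repeat (last at 0), move window start to 1
  Position 2 ('e'): window [1,2] length 2
  Position 3 ('c'): window [1,3] length 3 -- new best
  Position 4 ('c'): repeat (last at 3), move window start to 4
  Position 4 ('c'): window [4,4] length 1
  Position 5 ('g'): window [4,5] length 2
  Position 6 ('d'): window [4,6] length 3
  Position 7 ('g'): repeat (last at 5), move window start to 6
  Position 7 ('g'): window [6,7] length 2
  Position 8 ('g'): repeat (last at 7), move window start to 8
  Position 8 ('g'): window [8,8] length 1
  Position 9 ('d'): window [8,9] length 2
  Position 10 ('e'): window [8,10] length 3
Longest substring with no repeats: "fec" with length 3

3


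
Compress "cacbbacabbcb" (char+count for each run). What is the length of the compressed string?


Input: cacbbacabbcb
Runs:
  'c' x 1 => "c1"
  'a' x 1 => "a1"
  'c' x 1 => "c1"
  'b' x 2 => "b2"
  'a' x 1 => "a1"
  'c' x 1 => "c1"
  'a' x 1 => "a1"
  'b' x 2 => "b2"
  'c' x 1 => "c1"
  'b' x 1 => "b1"
Compressed: "c1a1c1b2a1c1a1b2c1b1"
Compressed length: 20

20


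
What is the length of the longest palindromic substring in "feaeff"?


Input: "feaeff"
Checking substrings for palindromes:
  [0:5] "feaef" (len 5) => palindrome
  [1:4] "eae" (len 3) => palindrome
  [4:6] "ff" (len 2) => palindrome
Longest palindromic substring: "feaef" with length 5

5


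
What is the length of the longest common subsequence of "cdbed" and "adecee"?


LCS of "cdbed" and "adecee"
DP table:
           a    d    e    c    e    e
      0    0    0    0    0    0    0
  c   0    0    0    0    1    1    1
  d   0    0    1    1    1    1    1
  b   0    0    1    1    1    1    1
  e   0    0    1    2    2    2    2
  d   0    0    1    2    2    2    2
LCS length = dp[5][6] = 2

2


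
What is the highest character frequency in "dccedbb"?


Input: dccedbb
Character counts:
  'b': 2
  'c': 2
  'd': 2
  'e': 1
Maximum frequency: 2

2


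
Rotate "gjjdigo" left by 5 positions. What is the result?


Input: "gjjdigo", rotate left by 5
First 5 characters: "gjjdi"
Remaining characters: "go"
Concatenate remaining + first: "go" + "gjjdi" = "gogjjdi"

gogjjdi


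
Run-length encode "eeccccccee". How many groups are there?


Input: eeccccccee
Scanning for consecutive runs:
  Group 1: 'e' x 2 (positions 0-1)
  Group 2: 'c' x 6 (positions 2-7)
  Group 3: 'e' x 2 (positions 8-9)
Total groups: 3

3


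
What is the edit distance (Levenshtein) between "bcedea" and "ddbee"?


Computing edit distance: "bcedea" -> "ddbee"
DP table:
           d    d    b    e    e
      0    1    2    3    4    5
  b   1    1    2    2    3    4
  c   2    2    2    3    3    4
  e   3    3    3    3    3    3
  d   4    3    3    4    4    4
  e   5    4    4    4    4    4
  a   6    5    5    5    5    5
Edit distance = dp[6][5] = 5

5


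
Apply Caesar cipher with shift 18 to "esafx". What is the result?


Caesar cipher: shift "esafx" by 18
  'e' (pos 4) + 18 = pos 22 = 'w'
  's' (pos 18) + 18 = pos 10 = 'k'
  'a' (pos 0) + 18 = pos 18 = 's'
  'f' (pos 5) + 18 = pos 23 = 'x'
  'x' (pos 23) + 18 = pos 15 = 'p'
Result: wksxp

wksxp


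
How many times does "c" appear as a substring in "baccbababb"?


Searching for "c" in "baccbababb"
Scanning each position:
  Position 0: "b" => no
  Position 1: "a" => no
  Position 2: "c" => MATCH
  Position 3: "c" => MATCH
  Position 4: "b" => no
  Position 5: "a" => no
  Position 6: "b" => no
  Position 7: "a" => no
  Position 8: "b" => no
  Position 9: "b" => no
Total occurrences: 2

2


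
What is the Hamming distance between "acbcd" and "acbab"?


Comparing "acbcd" and "acbab" position by position:
  Position 0: 'a' vs 'a' => same
  Position 1: 'c' vs 'c' => same
  Position 2: 'b' vs 'b' => same
  Position 3: 'c' vs 'a' => differ
  Position 4: 'd' vs 'b' => differ
Total differences (Hamming distance): 2

2


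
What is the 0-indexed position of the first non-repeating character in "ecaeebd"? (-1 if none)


Input: ecaeebd
Character frequencies:
  'a': 1
  'b': 1
  'c': 1
  'd': 1
  'e': 3
Scanning left to right for freq == 1:
  Position 0 ('e'): freq=3, skip
  Position 1 ('c'): unique! => answer = 1

1


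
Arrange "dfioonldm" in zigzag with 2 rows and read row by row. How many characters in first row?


Zigzag "dfioonldm" into 2 rows:
Placing characters:
  'd' => row 0
  'f' => row 1
  'i' => row 0
  'o' => row 1
  'o' => row 0
  'n' => row 1
  'l' => row 0
  'd' => row 1
  'm' => row 0
Rows:
  Row 0: "diolm"
  Row 1: "fond"
First row length: 5

5


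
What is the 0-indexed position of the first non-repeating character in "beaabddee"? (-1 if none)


Input: beaabddee
Character frequencies:
  'a': 2
  'b': 2
  'd': 2
  'e': 3
Scanning left to right for freq == 1:
  Position 0 ('b'): freq=2, skip
  Position 1 ('e'): freq=3, skip
  Position 2 ('a'): freq=2, skip
  Position 3 ('a'): freq=2, skip
  Position 4 ('b'): freq=2, skip
  Position 5 ('d'): freq=2, skip
  Position 6 ('d'): freq=2, skip
  Position 7 ('e'): freq=3, skip
  Position 8 ('e'): freq=3, skip
  No unique character found => answer = -1

-1


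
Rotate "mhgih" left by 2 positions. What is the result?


Input: "mhgih", rotate left by 2
First 2 characters: "mh"
Remaining characters: "gih"
Concatenate remaining + first: "gih" + "mh" = "gihmh"

gihmh


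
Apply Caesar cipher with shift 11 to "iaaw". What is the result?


Caesar cipher: shift "iaaw" by 11
  'i' (pos 8) + 11 = pos 19 = 't'
  'a' (pos 0) + 11 = pos 11 = 'l'
  'a' (pos 0) + 11 = pos 11 = 'l'
  'w' (pos 22) + 11 = pos 7 = 'h'
Result: tllh

tllh


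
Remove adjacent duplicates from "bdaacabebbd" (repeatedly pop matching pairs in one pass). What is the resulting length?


Input: bdaacabebbd
Stack-based adjacent duplicate removal:
  Read 'b': push. Stack: b
  Read 'd': push. Stack: bd
  Read 'a': push. Stack: bda
  Read 'a': matches stack top 'a' => pop. Stack: bd
  Read 'c': push. Stack: bdc
  Read 'a': push. Stack: bdca
  Read 'b': push. Stack: bdcab
  Read 'e': push. Stack: bdcabe
  Read 'b': push. Stack: bdcabeb
  Read 'b': matches stack top 'b' => pop. Stack: bdcabe
  Read 'd': push. Stack: bdcabed
Final stack: "bdcabed" (length 7)

7


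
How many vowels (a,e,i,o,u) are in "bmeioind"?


Input: bmeioind
Checking each character:
  'b' at position 0: consonant
  'm' at position 1: consonant
  'e' at position 2: vowel (running total: 1)
  'i' at position 3: vowel (running total: 2)
  'o' at position 4: vowel (running total: 3)
  'i' at position 5: vowel (running total: 4)
  'n' at position 6: consonant
  'd' at position 7: consonant
Total vowels: 4

4


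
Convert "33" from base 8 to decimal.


Input: "33" in base 8
Positional expansion:
  Digit '3' (value 3) x 8^1 = 24
  Digit '3' (value 3) x 8^0 = 3
Sum = 27

27


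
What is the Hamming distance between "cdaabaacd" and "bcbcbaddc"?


Comparing "cdaabaacd" and "bcbcbaddc" position by position:
  Position 0: 'c' vs 'b' => differ
  Position 1: 'd' vs 'c' => differ
  Position 2: 'a' vs 'b' => differ
  Position 3: 'a' vs 'c' => differ
  Position 4: 'b' vs 'b' => same
  Position 5: 'a' vs 'a' => same
  Position 6: 'a' vs 'd' => differ
  Position 7: 'c' vs 'd' => differ
  Position 8: 'd' vs 'c' => differ
Total differences (Hamming distance): 7

7


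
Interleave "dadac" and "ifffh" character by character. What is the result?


Interleaving "dadac" and "ifffh":
  Position 0: 'd' from first, 'i' from second => "di"
  Position 1: 'a' from first, 'f' from second => "af"
  Position 2: 'd' from first, 'f' from second => "df"
  Position 3: 'a' from first, 'f' from second => "af"
  Position 4: 'c' from first, 'h' from second => "ch"
Result: diafdfafch

diafdfafch


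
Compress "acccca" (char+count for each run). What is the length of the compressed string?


Input: acccca
Runs:
  'a' x 1 => "a1"
  'c' x 4 => "c4"
  'a' x 1 => "a1"
Compressed: "a1c4a1"
Compressed length: 6

6


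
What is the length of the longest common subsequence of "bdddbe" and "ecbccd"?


LCS of "bdddbe" and "ecbccd"
DP table:
           e    c    b    c    c    d
      0    0    0    0    0    0    0
  b   0    0    0    1    1    1    1
  d   0    0    0    1    1    1    2
  d   0    0    0    1    1    1    2
  d   0    0    0    1    1    1    2
  b   0    0    0    1    1    1    2
  e   0    1    1    1    1    1    2
LCS length = dp[6][6] = 2

2


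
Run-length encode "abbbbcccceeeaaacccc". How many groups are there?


Input: abbbbcccceeeaaacccc
Scanning for consecutive runs:
  Group 1: 'a' x 1 (positions 0-0)
  Group 2: 'b' x 4 (positions 1-4)
  Group 3: 'c' x 4 (positions 5-8)
  Group 4: 'e' x 3 (positions 9-11)
  Group 5: 'a' x 3 (positions 12-14)
  Group 6: 'c' x 4 (positions 15-18)
Total groups: 6

6


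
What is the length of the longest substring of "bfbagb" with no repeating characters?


Input: "bfbagb"
Sliding window (track last position of each char):
  Position 0 ('b'): window [0,0] length 1 -- new best
  Position 1 ('f'): window [0,1] length 2 -- new best
  Position 2 ('b'): repeat (last at 0), move window start to 1
  Position 2 ('b'): window [1,2] length 2
  Position 3 ('a'): window [1,3] length 3 -- new best
  Position 4 ('g'): window [1,4] length 4 -- new best
  Position 5 ('b'): repeat (last at 2), move window start to 3
  Position 5 ('b'): window [3,5] length 3
Longest substring with no repeats: "fbag" with length 4

4


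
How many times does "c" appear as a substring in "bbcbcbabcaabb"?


Searching for "c" in "bbcbcbabcaabb"
Scanning each position:
  Position 0: "b" => no
  Position 1: "b" => no
  Position 2: "c" => MATCH
  Position 3: "b" => no
  Position 4: "c" => MATCH
  Position 5: "b" => no
  Position 6: "a" => no
  Position 7: "b" => no
  Position 8: "c" => MATCH
  Position 9: "a" => no
  Position 10: "a" => no
  Position 11: "b" => no
  Position 12: "b" => no
Total occurrences: 3

3


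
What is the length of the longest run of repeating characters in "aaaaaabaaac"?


Input: "aaaaaabaaac"
Scanning for longest run:
  Position 1 ('a'): continues run of 'a', length=2
  Position 2 ('a'): continues run of 'a', length=3
  Position 3 ('a'): continues run of 'a', length=4
  Position 4 ('a'): continues run of 'a', length=5
  Position 5 ('a'): continues run of 'a', length=6
  Position 6 ('b'): new char, reset run to 1
  Position 7 ('a'): new char, reset run to 1
  Position 8 ('a'): continues run of 'a', length=2
  Position 9 ('a'): continues run of 'a', length=3
  Position 10 ('c'): new char, reset run to 1
Longest run: 'a' with length 6

6


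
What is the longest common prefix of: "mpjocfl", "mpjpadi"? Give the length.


Words: mpjocfl, mpjpadi
  Position 0: all 'm' => match
  Position 1: all 'p' => match
  Position 2: all 'j' => match
  Position 3: ('o', 'p') => mismatch, stop
LCP = "mpj" (length 3)

3


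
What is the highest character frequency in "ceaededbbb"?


Input: ceaededbbb
Character counts:
  'a': 1
  'b': 3
  'c': 1
  'd': 2
  'e': 3
Maximum frequency: 3

3


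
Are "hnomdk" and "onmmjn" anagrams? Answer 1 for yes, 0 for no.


Strings: "hnomdk", "onmmjn"
Sorted first:  dhkmno
Sorted second: jmmnno
Differ at position 0: 'd' vs 'j' => not anagrams

0


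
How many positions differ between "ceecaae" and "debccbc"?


Comparing "ceecaae" and "debccbc" position by position:
  Position 0: 'c' vs 'd' => DIFFER
  Position 1: 'e' vs 'e' => same
  Position 2: 'e' vs 'b' => DIFFER
  Position 3: 'c' vs 'c' => same
  Position 4: 'a' vs 'c' => DIFFER
  Position 5: 'a' vs 'b' => DIFFER
  Position 6: 'e' vs 'c' => DIFFER
Positions that differ: 5

5


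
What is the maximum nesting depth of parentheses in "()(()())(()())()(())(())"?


Input: "()(()())(()())()(())(())"
Tracking depth:
  Position 0 '(': depth becomes 1
  Position 1 ')': depth becomes 0
  Position 2 '(': depth becomes 1
  Position 3 '(': depth becomes 2
  Position 4 ')': depth becomes 1
  Position 5 '(': depth becomes 2
  Position 6 ')': depth becomes 1
  Position 7 ')': depth becomes 0
  Position 8 '(': depth becomes 1
  Position 9 '(': depth becomes 2
  Position 10 ')': depth becomes 1
  Position 11 '(': depth becomes 2
  Position 12 ')': depth becomes 1
  Position 13 ')': depth becomes 0
  Position 14 '(': depth becomes 1
  Position 15 ')': depth becomes 0
  Position 16 '(': depth becomes 1
  Position 17 '(': depth becomes 2
  Position 18 ')': depth becomes 1
  Position 19 ')': depth becomes 0
  Position 20 '(': depth becomes 1
  Position 21 '(': depth becomes 2
  Position 22 ')': depth becomes 1
  Position 23 ')': depth becomes 0
Maximum depth reached: 2

2


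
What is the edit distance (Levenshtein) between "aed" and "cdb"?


Computing edit distance: "aed" -> "cdb"
DP table:
           c    d    b
      0    1    2    3
  a   1    1    2    3
  e   2    2    2    3
  d   3    3    2    3
Edit distance = dp[3][3] = 3

3


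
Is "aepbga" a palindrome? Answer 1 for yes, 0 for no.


Input: aepbga
Reversed: agbpea
  Compare pos 0 ('a') with pos 5 ('a'): match
  Compare pos 1 ('e') with pos 4 ('g'): MISMATCH
  Compare pos 2 ('p') with pos 3 ('b'): MISMATCH
Result: not a palindrome

0


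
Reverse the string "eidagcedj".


Input: eidagcedj
Reading characters right to left:
  Position 8: 'j'
  Position 7: 'd'
  Position 6: 'e'
  Position 5: 'c'
  Position 4: 'g'
  Position 3: 'a'
  Position 2: 'd'
  Position 1: 'i'
  Position 0: 'e'
Reversed: jdecgadie

jdecgadie


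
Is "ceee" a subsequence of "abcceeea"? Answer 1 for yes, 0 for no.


Check if "ceee" is a subsequence of "abcceeea"
Greedy scan:
  Position 0 ('a'): no match needed
  Position 1 ('b'): no match needed
  Position 2 ('c'): matches sub[0] = 'c'
  Position 3 ('c'): no match needed
  Position 4 ('e'): matches sub[1] = 'e'
  Position 5 ('e'): matches sub[2] = 'e'
  Position 6 ('e'): matches sub[3] = 'e'
  Position 7 ('a'): no match needed
All 4 characters matched => is a subsequence

1


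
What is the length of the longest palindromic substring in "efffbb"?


Input: "efffbb"
Checking substrings for palindromes:
  [1:4] "fff" (len 3) => palindrome
  [1:3] "ff" (len 2) => palindrome
  [2:4] "ff" (len 2) => palindrome
  [4:6] "bb" (len 2) => palindrome
Longest palindromic substring: "fff" with length 3

3


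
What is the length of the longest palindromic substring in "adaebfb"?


Input: "adaebfb"
Checking substrings for palindromes:
  [0:3] "ada" (len 3) => palindrome
  [4:7] "bfb" (len 3) => palindrome
Longest palindromic substring: "ada" with length 3

3


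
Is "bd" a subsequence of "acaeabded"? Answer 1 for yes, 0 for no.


Check if "bd" is a subsequence of "acaeabded"
Greedy scan:
  Position 0 ('a'): no match needed
  Position 1 ('c'): no match needed
  Position 2 ('a'): no match needed
  Position 3 ('e'): no match needed
  Position 4 ('a'): no match needed
  Position 5 ('b'): matches sub[0] = 'b'
  Position 6 ('d'): matches sub[1] = 'd'
  Position 7 ('e'): no match needed
  Position 8 ('d'): no match needed
All 2 characters matched => is a subsequence

1


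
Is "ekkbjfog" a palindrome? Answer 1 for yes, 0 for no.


Input: ekkbjfog
Reversed: gofjbkke
  Compare pos 0 ('e') with pos 7 ('g'): MISMATCH
  Compare pos 1 ('k') with pos 6 ('o'): MISMATCH
  Compare pos 2 ('k') with pos 5 ('f'): MISMATCH
  Compare pos 3 ('b') with pos 4 ('j'): MISMATCH
Result: not a palindrome

0


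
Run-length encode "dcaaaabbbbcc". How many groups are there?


Input: dcaaaabbbbcc
Scanning for consecutive runs:
  Group 1: 'd' x 1 (positions 0-0)
  Group 2: 'c' x 1 (positions 1-1)
  Group 3: 'a' x 4 (positions 2-5)
  Group 4: 'b' x 4 (positions 6-9)
  Group 5: 'c' x 2 (positions 10-11)
Total groups: 5

5


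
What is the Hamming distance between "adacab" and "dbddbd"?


Comparing "adacab" and "dbddbd" position by position:
  Position 0: 'a' vs 'd' => differ
  Position 1: 'd' vs 'b' => differ
  Position 2: 'a' vs 'd' => differ
  Position 3: 'c' vs 'd' => differ
  Position 4: 'a' vs 'b' => differ
  Position 5: 'b' vs 'd' => differ
Total differences (Hamming distance): 6

6


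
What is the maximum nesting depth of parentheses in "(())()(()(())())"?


Input: "(())()(()(())())"
Tracking depth:
  Position 0 '(': depth becomes 1
  Position 1 '(': depth becomes 2
  Position 2 ')': depth becomes 1
  Position 3 ')': depth becomes 0
  Position 4 '(': depth becomes 1
  Position 5 ')': depth becomes 0
  Position 6 '(': depth becomes 1
  Position 7 '(': depth becomes 2
  Position 8 ')': depth becomes 1
  Position 9 '(': depth becomes 2
  Position 10 '(': depth becomes 3
  Position 11 ')': depth becomes 2
  Position 12 ')': depth becomes 1
  Position 13 '(': depth becomes 2
  Position 14 ')': depth becomes 1
  Position 15 ')': depth becomes 0
Maximum depth reached: 3

3


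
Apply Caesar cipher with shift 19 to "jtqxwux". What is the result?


Caesar cipher: shift "jtqxwux" by 19
  'j' (pos 9) + 19 = pos 2 = 'c'
  't' (pos 19) + 19 = pos 12 = 'm'
  'q' (pos 16) + 19 = pos 9 = 'j'
  'x' (pos 23) + 19 = pos 16 = 'q'
  'w' (pos 22) + 19 = pos 15 = 'p'
  'u' (pos 20) + 19 = pos 13 = 'n'
  'x' (pos 23) + 19 = pos 16 = 'q'
Result: cmjqpnq

cmjqpnq


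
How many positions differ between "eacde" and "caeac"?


Comparing "eacde" and "caeac" position by position:
  Position 0: 'e' vs 'c' => DIFFER
  Position 1: 'a' vs 'a' => same
  Position 2: 'c' vs 'e' => DIFFER
  Position 3: 'd' vs 'a' => DIFFER
  Position 4: 'e' vs 'c' => DIFFER
Positions that differ: 4

4


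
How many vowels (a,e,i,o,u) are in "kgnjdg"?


Input: kgnjdg
Checking each character:
  'k' at position 0: consonant
  'g' at position 1: consonant
  'n' at position 2: consonant
  'j' at position 3: consonant
  'd' at position 4: consonant
  'g' at position 5: consonant
Total vowels: 0

0
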